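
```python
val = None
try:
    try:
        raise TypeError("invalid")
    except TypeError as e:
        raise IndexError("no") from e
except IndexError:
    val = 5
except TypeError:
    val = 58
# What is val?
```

Step-by-step execution trace:
1. Inner try raises TypeError; inner `except TypeError as e` catches it.
2. `raise IndexError(...) from e` raises IndexError (TypeError is attached as __cause__, but only IndexError is active).
3. Outer `except IndexError` matches → val = 5.
4. `except TypeError` is not reached.
Result: 5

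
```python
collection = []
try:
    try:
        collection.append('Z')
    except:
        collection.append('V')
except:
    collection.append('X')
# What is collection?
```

Step-by-step execution trace:
1. Inner try: `collection.append('Z')` → collection = ['Z']. No exception raised.
2. Inner `except` is skipped.
3. Inner try completes normally; outer `except` is skipped.
Result: ['Z']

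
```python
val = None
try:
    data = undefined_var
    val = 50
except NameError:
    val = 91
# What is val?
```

Step-by-step execution trace:
1. `data = undefined_var` raises NameError.
2. `val = 50` is not reached.
3. `except NameError` matches → val = 91.
Result: 91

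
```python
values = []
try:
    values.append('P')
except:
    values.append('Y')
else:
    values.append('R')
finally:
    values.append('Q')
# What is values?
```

Step-by-step execution trace:
1. try: `values.append('P')` → values = ['P']. No exception raised.
2. `except` is skipped.
3. `else` runs: `values.append('R')` → values = ['P', 'R'].
4. `finally` always runs: `values.append('Q')` → values = ['P', 'R', 'Q'].
Result: ['P', 'R', 'Q']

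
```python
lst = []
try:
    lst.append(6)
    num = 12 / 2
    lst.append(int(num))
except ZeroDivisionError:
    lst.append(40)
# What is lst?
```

Step-by-step execution trace:
1. try: `lst.append(6)` → lst = [6].
2. `num = 12 / 2` → num = 6.0. No exception raised.
3. `lst.append(int(num))` → lst = [6, 6].
4. `except ZeroDivisionError` is skipped (no exception was raised).
Result: [6, 6]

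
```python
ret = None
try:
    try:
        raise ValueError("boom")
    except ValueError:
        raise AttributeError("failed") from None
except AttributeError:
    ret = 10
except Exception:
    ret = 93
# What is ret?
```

Step-by-step execution trace:
1. Inner try raises ValueError; inner `except ValueError` catches it.
2. `raise AttributeError(...) from None` raises AttributeError (from None suppresses __context__, but the active exception is still AttributeError).
3. Outer `except AttributeError` matches → ret = 10.
4. `except Exception` is not reached.
Result: 10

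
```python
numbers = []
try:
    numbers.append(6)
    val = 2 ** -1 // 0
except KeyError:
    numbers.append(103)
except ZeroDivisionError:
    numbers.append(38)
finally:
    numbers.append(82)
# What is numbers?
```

Step-by-step execution trace:
1. try: `numbers.append(6)` → numbers = [6].
2. `val = 2 ** -1 // 0` raises ZeroDivisionError.
3. `except KeyError` does not match ZeroDivisionError; skipped.
4. `except ZeroDivisionError` matches → `numbers.append(38)` → numbers = [6, 38].
5. finally always runs: `numbers.append(82)` → numbers = [6, 38, 82].
Result: [6, 38, 82]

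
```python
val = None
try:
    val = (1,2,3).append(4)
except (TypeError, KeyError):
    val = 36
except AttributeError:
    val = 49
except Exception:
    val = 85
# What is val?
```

Step-by-step execution trace:
1. `val = (1,2,3).append(4)` raises AttributeError.
2. `except (TypeError, KeyError)` does not match AttributeError; skipped.
3. `except AttributeError` matches (exact type match) → val = 49.
4. `except Exception` is not reached.
Result: 49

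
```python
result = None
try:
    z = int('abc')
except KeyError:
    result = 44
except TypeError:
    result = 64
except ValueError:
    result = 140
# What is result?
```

Step-by-step execution trace:
1. `z = int('abc')` raises ValueError.
2. `except KeyError` does not match ValueError; skipped.
3. `except TypeError` does not match ValueError; skipped.
4. `except ValueError` matches → result = 140.
Result: 140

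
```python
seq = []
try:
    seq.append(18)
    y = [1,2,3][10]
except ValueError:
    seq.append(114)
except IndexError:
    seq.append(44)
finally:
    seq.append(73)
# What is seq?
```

Step-by-step execution trace:
1. try: `seq.append(18)` → seq = [18].
2. `y = [1,2,3][10]` raises IndexError.
3. `except ValueError` does not match IndexError; skipped.
4. `except IndexError` matches → `seq.append(44)` → seq = [18, 44].
5. finally always runs: `seq.append(73)` → seq = [18, 44, 73].
Result: [18, 44, 73]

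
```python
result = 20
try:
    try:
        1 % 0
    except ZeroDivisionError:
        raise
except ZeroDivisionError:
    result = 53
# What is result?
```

Step-by-step execution trace:
1. Inner try: `1 % 0` raises ZeroDivisionError.
2. Inner `except ZeroDivisionError` matches; bare `raise` re-raises the same ZeroDivisionError.
3. Outer `except ZeroDivisionError` matches → result = 53.
Result: 53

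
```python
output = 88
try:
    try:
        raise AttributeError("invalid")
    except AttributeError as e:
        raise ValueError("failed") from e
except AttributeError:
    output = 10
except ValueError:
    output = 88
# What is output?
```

Step-by-step execution trace:
1. Inner try raises AttributeError; inner `except AttributeError as e` catches it.
2. `raise ValueError(...) from e` raises ValueError (AttributeError is attached as __cause__, but only ValueError is active).
3. Outer `except AttributeError` does not match ValueError; skipped.
4. Outer `except ValueError` matches → output = 88.
Result: 88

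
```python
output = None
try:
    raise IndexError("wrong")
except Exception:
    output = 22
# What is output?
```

Step-by-step execution trace:
1. `raise IndexError(...)` raises IndexError.
2. `except Exception` matches (IndexError is a subclass of Exception) → output = 22.
Result: 22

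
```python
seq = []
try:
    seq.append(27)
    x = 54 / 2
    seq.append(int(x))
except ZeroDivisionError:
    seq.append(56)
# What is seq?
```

Step-by-step execution trace:
1. try: `seq.append(27)` → seq = [27].
2. `x = 54 / 2` → x = 27.0. No exception raised.
3. `seq.append(int(x))` → seq = [27, 27].
4. `except ZeroDivisionError` is skipped (no exception was raised).
Result: [27, 27]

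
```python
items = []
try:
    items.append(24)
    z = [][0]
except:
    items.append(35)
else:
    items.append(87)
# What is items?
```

Step-by-step execution trace:
1. try: `items.append(24)` → items = [24].
2. `z = [][0]` raises IndexError.
3. bare `except` matches → `items.append(35)` → items = [24, 35].
4. `else` is skipped (an exception was raised).
Result: [24, 35]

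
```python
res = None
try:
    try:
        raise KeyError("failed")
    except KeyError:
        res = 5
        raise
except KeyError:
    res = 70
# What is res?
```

Step-by-step execution trace:
1. Inner try: `raise KeyError("failed")` raises KeyError.
2. Inner `except KeyError` matches → res = 5.
3. bare `raise` re-raises the same KeyError.
4. Outer `except KeyError` matches → res = 70.
Result: 70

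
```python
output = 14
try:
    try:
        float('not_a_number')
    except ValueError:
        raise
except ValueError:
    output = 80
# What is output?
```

Step-by-step execution trace:
1. Inner try: `float('not_a_number')` raises ValueError.
2. Inner `except ValueError` matches; bare `raise` re-raises the same ValueError.
3. Outer `except ValueError` matches → output = 80.
Result: 80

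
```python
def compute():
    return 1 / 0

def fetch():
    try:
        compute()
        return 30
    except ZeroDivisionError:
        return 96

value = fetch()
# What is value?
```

Step-by-step execution trace:
1. `fetch()` calls `compute()`.
2. `compute()` evaluates `1 / 0`, which raises ZeroDivisionError; it propagates to the caller.
3. `return 30` is not reached.
4. `except ZeroDivisionError` in fetch matches → returns 96.
5. value = 96.
Result: 96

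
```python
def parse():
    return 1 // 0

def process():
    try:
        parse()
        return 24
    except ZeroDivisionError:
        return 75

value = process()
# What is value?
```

Step-by-step execution trace:
1. `process()` calls `parse()`.
2. `parse()` evaluates `1 // 0`, which raises ZeroDivisionError; it propagates to the caller.
3. `return 24` is not reached.
4. `except ZeroDivisionError` in process matches → returns 75.
5. value = 75.
Result: 75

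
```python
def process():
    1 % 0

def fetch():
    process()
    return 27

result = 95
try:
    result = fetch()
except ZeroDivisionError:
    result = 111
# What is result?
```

Step-by-step execution trace:
1. result starts at 95.
2. try: `fetch()` calls `process()`.
3. `process()` evaluates `1 % 0`, which raises ZeroDivisionError; it propagates through fetch (uncaught).
4. `return 27` in fetch is not reached; the assignment to result does not complete.
5. `except ZeroDivisionError` matches → result = 111.
Result: 111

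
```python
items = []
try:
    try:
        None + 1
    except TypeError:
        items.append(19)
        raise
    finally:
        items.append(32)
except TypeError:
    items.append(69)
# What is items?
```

Step-by-step execution trace:
1. Inner try: `None + 1` raises TypeError.
2. Inner `except TypeError` matches → `items.append(19)` → items = [19].
3. bare `raise` re-raises TypeError.
4. Inner `finally` runs during unwinding: `items.append(32)` → items = [19, 32].
5. Outer `except TypeError` matches → `items.append(69)` → items = [19, 32, 69].
Result: [19, 32, 69]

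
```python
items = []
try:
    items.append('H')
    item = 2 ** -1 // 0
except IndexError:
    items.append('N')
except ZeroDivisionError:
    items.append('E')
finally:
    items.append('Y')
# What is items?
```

Step-by-step execution trace:
1. try: `items.append('H')` → items = ['H'].
2. `item = 2 ** -1 // 0` raises ZeroDivisionError.
3. `except IndexError` does not match ZeroDivisionError; skipped.
4. `except ZeroDivisionError` matches → `items.append('E')` → items = ['H', 'E'].
5. finally always runs: `items.append('Y')` → items = ['H', 'E', 'Y'].
Result: ['H', 'E', 'Y']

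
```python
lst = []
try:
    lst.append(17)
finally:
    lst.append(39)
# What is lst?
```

Step-by-step execution trace:
1. try: `lst.append(17)` → lst = [17].
2. The try body completes without raising.
3. finally always runs: `lst.append(39)` → lst = [17, 39].
Result: [17, 39]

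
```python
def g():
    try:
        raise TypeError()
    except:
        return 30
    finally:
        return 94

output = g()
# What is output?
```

Step-by-step execution trace:
1. `g()` enters try: `raise TypeError()` raises TypeError.
2. bare `except` matches → `return 30` sets pending return value 30.
3. Before returning, `finally: return 94` runs and overrides the pending return.
4. g() returns 94 → output = 94.
Result: 94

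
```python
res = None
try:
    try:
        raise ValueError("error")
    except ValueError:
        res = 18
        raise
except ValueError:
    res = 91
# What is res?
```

Step-by-step execution trace:
1. Inner try: `raise ValueError("error")` raises ValueError.
2. Inner `except ValueError` matches → res = 18.
3. bare `raise` re-raises the same ValueError.
4. Outer `except ValueError` matches → res = 91.
Result: 91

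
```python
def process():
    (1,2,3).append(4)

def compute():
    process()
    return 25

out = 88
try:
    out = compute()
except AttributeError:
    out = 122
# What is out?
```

Step-by-step execution trace:
1. out starts at 88.
2. try: `compute()` calls `process()`.
3. `process()` evaluates `(1,2,3).append(4)`, which raises AttributeError; it propagates through compute (uncaught).
4. `return 25` in compute is not reached; the assignment to out does not complete.
5. `except AttributeError` matches → out = 122.
Result: 122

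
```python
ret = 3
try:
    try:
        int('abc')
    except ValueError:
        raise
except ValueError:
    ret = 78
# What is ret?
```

Step-by-step execution trace:
1. Inner try: `int('abc')` raises ValueError.
2. Inner `except ValueError` matches; bare `raise` re-raises the same ValueError.
3. Outer `except ValueError` matches → ret = 78.
Result: 78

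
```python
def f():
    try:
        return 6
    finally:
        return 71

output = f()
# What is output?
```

Step-by-step execution trace:
1. `f()` enters try: `return 6` sets pending return value 6.
2. Before returning, `finally: return 71` runs and overrides the pending return.
3. f() returns 71 → output = 71.
Result: 71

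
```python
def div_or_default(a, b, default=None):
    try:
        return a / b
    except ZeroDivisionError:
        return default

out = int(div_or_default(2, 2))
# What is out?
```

Step-by-step execution trace:
1. `div_or_default(2, 2)` enters try: `return 2 / 2` → returns 1.0. No exception raised.
2. `except ZeroDivisionError` is skipped.
3. `int(1.0)` → 1 → out = 1.
Result: 1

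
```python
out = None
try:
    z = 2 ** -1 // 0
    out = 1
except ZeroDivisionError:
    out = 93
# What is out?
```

Step-by-step execution trace:
1. `z = 2 ** -1 // 0` raises ZeroDivisionError.
2. `out = 1` is not reached.
3. `except ZeroDivisionError` matches → out = 93.
Result: 93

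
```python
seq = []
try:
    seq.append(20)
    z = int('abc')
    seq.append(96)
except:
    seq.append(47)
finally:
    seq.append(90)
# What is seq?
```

Step-by-step execution trace:
1. try: `seq.append(20)` → seq = [20].
2. `z = int('abc')` raises ValueError; `seq.append(96)` is not reached.
3. bare `except` matches → `seq.append(47)` → seq = [20, 47].
4. finally always runs: `seq.append(90)` → seq = [20, 47, 90].
Result: [20, 47, 90]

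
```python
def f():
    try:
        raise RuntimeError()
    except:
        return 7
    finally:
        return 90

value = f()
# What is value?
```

Step-by-step execution trace:
1. `f()` enters try: `raise RuntimeError()` raises RuntimeError.
2. bare `except` matches → `return 7` sets pending return value 7.
3. Before returning, `finally: return 90` runs and overrides the pending return.
4. f() returns 90 → value = 90.
Result: 90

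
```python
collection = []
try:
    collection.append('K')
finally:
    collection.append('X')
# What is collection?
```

Step-by-step execution trace:
1. try: `collection.append('K')` → collection = ['K'].
2. The try body completes without raising.
3. finally always runs: `collection.append('X')` → collection = ['K', 'X'].
Result: ['K', 'X']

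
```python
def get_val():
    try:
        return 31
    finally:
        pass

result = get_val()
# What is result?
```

Step-by-step execution trace:
1. `get_val()` enters try: `return 31` sets pending return value 31.
2. Before returning, `finally: pass` runs (no effect).
3. get_val() returns 31 → result = 31.
Result: 31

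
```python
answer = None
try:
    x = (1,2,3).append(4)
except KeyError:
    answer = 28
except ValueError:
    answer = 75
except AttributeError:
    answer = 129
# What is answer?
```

Step-by-step execution trace:
1. `x = (1,2,3).append(4)` raises AttributeError.
2. `except KeyError` does not match AttributeError; skipped.
3. `except ValueError` does not match AttributeError; skipped.
4. `except AttributeError` matches → answer = 129.
Result: 129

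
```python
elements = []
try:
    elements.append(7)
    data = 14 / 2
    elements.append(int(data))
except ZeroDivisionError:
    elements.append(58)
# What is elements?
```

Step-by-step execution trace:
1. try: `elements.append(7)` → elements = [7].
2. `data = 14 / 2` → data = 7.0. No exception raised.
3. `elements.append(int(data))` → elements = [7, 7].
4. `except ZeroDivisionError` is skipped (no exception was raised).
Result: [7, 7]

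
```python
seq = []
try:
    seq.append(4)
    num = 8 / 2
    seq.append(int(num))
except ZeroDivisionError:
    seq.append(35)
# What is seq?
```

Step-by-step execution trace:
1. try: `seq.append(4)` → seq = [4].
2. `num = 8 / 2` → num = 4.0. No exception raised.
3. `seq.append(int(num))` → seq = [4, 4].
4. `except ZeroDivisionError` is skipped (no exception was raised).
Result: [4, 4]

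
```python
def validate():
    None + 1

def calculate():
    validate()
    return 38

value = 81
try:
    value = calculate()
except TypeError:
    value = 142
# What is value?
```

Step-by-step execution trace:
1. value starts at 81.
2. try: `calculate()` calls `validate()`.
3. `validate()` evaluates `None + 1`, which raises TypeError; it propagates through calculate (uncaught).
4. `return 38` in calculate is not reached; the assignment to value does not complete.
5. `except TypeError` matches → value = 142.
Result: 142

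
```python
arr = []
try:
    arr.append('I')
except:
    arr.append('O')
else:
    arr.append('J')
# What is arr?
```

Step-by-step execution trace:
1. try: `arr.append('I')` → arr = ['I']. No exception raised.
2. `except` is skipped.
3. `else` runs (try completed without exception): `arr.append('J')` → arr = ['I', 'J'].
Result: ['I', 'J']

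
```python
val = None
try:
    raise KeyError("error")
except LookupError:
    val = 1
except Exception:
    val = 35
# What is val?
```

Step-by-step execution trace:
1. `raise KeyError(...)` raises KeyError.
2. `except LookupError` matches (KeyError is a subclass of LookupError) → val = 1.
3. `except Exception` is not reached.
Result: 1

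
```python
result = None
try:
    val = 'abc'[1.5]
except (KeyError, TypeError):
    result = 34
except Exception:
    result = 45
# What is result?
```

Step-by-step execution trace:
1. `val = 'abc'[1.5]` raises TypeError.
2. `except (KeyError, TypeError)` matches (TypeError is in the tuple) → result = 34.
3. `except Exception` is not reached.
Result: 34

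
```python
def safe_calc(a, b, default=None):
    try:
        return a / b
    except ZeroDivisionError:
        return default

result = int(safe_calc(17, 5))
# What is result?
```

Step-by-step execution trace:
1. `safe_calc(17, 5)` enters try: `return 17 / 5` → returns 3.4. No exception raised.
2. `except ZeroDivisionError` is skipped.
3. `int(3.4)` → 3 → result = 3.
Result: 3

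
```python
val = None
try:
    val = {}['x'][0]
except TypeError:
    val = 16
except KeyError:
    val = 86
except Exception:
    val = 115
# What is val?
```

Step-by-step execution trace:
1. `val = {}['x'][0]` raises KeyError.
2. `except TypeError` does not match KeyError; skipped.
3. `except KeyError` matches → val = 86.
4. Remaining except clauses are skipped.
Result: 86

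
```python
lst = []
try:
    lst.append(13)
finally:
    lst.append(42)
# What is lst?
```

Step-by-step execution trace:
1. try: `lst.append(13)` → lst = [13].
2. The try body completes without raising.
3. finally always runs: `lst.append(42)` → lst = [13, 42].
Result: [13, 42]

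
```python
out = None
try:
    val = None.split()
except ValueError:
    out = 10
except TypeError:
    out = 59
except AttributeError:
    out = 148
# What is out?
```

Step-by-step execution trace:
1. `val = None.split()` raises AttributeError.
2. `except ValueError` does not match AttributeError; skipped.
3. `except TypeError` does not match AttributeError; skipped.
4. `except AttributeError` matches → out = 148.
Result: 148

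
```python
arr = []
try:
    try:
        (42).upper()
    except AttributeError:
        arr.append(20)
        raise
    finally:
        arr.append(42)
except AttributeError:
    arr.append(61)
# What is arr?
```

Step-by-step execution trace:
1. Inner try: `(42).upper()` raises AttributeError.
2. Inner `except AttributeError` matches → `arr.append(20)` → arr = [20].
3. bare `raise` re-raises AttributeError.
4. Inner `finally` runs during unwinding: `arr.append(42)` → arr = [20, 42].
5. Outer `except AttributeError` matches → `arr.append(61)` → arr = [20, 42, 61].
Result: [20, 42, 61]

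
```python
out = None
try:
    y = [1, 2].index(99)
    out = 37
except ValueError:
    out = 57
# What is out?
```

Step-by-step execution trace:
1. `y = [1, 2].index(99)` raises ValueError.
2. `out = 37` is not reached.
3. `except ValueError` matches → out = 57.
Result: 57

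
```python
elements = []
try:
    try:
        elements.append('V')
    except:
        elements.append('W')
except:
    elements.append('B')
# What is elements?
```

Step-by-step execution trace:
1. Inner try: `elements.append('V')` → elements = ['V']. No exception raised.
2. Inner `except` is skipped.
3. Inner try completes normally; outer `except` is skipped.
Result: ['V']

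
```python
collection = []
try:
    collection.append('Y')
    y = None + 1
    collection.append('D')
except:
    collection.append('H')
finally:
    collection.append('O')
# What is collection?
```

Step-by-step execution trace:
1. try: `collection.append('Y')` → collection = ['Y'].
2. `y = None + 1` raises TypeError; `collection.append('D')` is not reached.
3. bare `except` matches → `collection.append('H')` → collection = ['Y', 'H'].
4. finally always runs: `collection.append('O')` → collection = ['Y', 'H', 'O'].
Result: ['Y', 'H', 'O']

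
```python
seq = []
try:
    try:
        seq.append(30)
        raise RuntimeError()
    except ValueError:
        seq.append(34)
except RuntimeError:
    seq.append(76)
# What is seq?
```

Step-by-step execution trace:
1. Inner try: `seq.append(30)` → seq = [30].
2. `raise RuntimeError()` raises RuntimeError.
3. Inner `except ValueError` does not match RuntimeError; exception propagates to outer try.
4. Outer `except RuntimeError` matches → `seq.append(76)` → seq = [30, 76].
Result: [30, 76]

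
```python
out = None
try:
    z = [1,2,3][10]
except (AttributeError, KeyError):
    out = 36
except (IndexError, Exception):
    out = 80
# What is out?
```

Step-by-step execution trace:
1. `z = [1,2,3][10]` raises IndexError.
2. `except (AttributeError, KeyError)` does not match IndexError; skipped.
3. `except (IndexError, Exception)` matches (IndexError is in the tuple) → out = 80.
Result: 80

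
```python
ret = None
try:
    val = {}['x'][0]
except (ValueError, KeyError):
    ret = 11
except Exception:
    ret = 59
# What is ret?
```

Step-by-step execution trace:
1. `val = {}['x'][0]` raises KeyError.
2. `except (ValueError, KeyError)` matches (KeyError is in the tuple) → ret = 11.
3. `except Exception` is not reached.
Result: 11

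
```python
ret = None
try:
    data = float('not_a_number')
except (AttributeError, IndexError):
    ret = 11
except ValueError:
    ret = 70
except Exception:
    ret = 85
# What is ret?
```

Step-by-step execution trace:
1. `data = float('not_a_number')` raises ValueError.
2. `except (AttributeError, IndexError)` does not match ValueError; skipped.
3. `except ValueError` matches (exact type match) → ret = 70.
4. `except Exception` is not reached.
Result: 70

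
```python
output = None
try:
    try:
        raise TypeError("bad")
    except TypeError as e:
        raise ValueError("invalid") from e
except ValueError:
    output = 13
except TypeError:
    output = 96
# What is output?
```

Step-by-step execution trace:
1. Inner try raises TypeError; inner `except TypeError as e` catches it.
2. `raise ValueError(...) from e` raises ValueError (TypeError is attached as __cause__, but only ValueError is active).
3. Outer `except ValueError` matches → output = 13.
4. `except TypeError` is not reached.
Result: 13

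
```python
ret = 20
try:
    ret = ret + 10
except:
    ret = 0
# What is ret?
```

Step-by-step execution trace:
1. ret starts at 20.
2. try: `ret = ret + 10` → ret = 30. No exception raised.
3. `except` is skipped.
Result: 30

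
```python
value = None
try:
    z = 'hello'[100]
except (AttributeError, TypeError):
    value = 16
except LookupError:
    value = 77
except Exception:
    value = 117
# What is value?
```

Step-by-step execution trace:
1. `z = 'hello'[100]` raises IndexError.
2. `except (AttributeError, TypeError)` does not match IndexError; skipped.
3. `except LookupError` matches (IndexError is a subclass of LookupError) → value = 77.
4. `except Exception` is not reached.
Result: 77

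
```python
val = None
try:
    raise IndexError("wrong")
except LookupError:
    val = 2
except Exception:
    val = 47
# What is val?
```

Step-by-step execution trace:
1. `raise IndexError(...)` raises IndexError.
2. `except LookupError` matches (IndexError is a subclass of LookupError) → val = 2.
3. `except Exception` is not reached.
Result: 2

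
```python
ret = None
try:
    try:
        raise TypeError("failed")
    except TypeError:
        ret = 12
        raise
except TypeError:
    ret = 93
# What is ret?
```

Step-by-step execution trace:
1. Inner try: `raise TypeError("failed")` raises TypeError.
2. Inner `except TypeError` matches → ret = 12.
3. bare `raise` re-raises the same TypeError.
4. Outer `except TypeError` matches → ret = 93.
Result: 93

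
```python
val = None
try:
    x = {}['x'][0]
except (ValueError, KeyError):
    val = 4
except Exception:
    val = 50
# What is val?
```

Step-by-step execution trace:
1. `x = {}['x'][0]` raises KeyError.
2. `except (ValueError, KeyError)` matches (KeyError is in the tuple) → val = 4.
3. `except Exception` is not reached.
Result: 4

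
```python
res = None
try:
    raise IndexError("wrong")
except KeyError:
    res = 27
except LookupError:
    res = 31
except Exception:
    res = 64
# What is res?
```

Step-by-step execution trace:
1. `raise IndexError(...)` raises IndexError.
2. `except KeyError` does not match (IndexError is not a subclass of KeyError); skipped.
3. `except LookupError` matches (IndexError is a subclass of LookupError) → res = 31.
4. `except Exception` is not reached.
Result: 31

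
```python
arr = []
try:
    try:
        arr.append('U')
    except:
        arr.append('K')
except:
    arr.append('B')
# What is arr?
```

Step-by-step execution trace:
1. Inner try: `arr.append('U')` → arr = ['U']. No exception raised.
2. Inner `except` is skipped.
3. Inner try completes normally; outer `except` is skipped.
Result: ['U']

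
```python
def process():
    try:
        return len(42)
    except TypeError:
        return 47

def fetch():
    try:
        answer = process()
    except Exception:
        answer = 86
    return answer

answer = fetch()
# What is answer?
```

Step-by-step execution trace:
1. `fetch()` calls `process()`.
2. In process: `len(42)` raises TypeError; `except TypeError` catches it → returns 47.
3. In fetch: `answer = process()` → answer = 47. No exception reaches fetch.
4. `except Exception` is skipped; fetch returns 47.
5. answer = 47.
Result: 47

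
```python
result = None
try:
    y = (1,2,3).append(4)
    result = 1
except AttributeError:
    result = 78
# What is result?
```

Step-by-step execution trace:
1. `y = (1,2,3).append(4)` raises AttributeError.
2. `result = 1` is not reached.
3. `except AttributeError` matches → result = 78.
Result: 78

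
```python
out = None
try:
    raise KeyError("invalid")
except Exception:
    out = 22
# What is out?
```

Step-by-step execution trace:
1. `raise KeyError(...)` raises KeyError.
2. `except Exception` matches (KeyError is a subclass of Exception) → out = 22.
Result: 22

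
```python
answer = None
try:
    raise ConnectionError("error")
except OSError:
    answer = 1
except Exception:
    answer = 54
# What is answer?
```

Step-by-step execution trace:
1. `raise ConnectionError(...)` raises ConnectionError.
2. `except OSError` matches (ConnectionError is a subclass of OSError) → answer = 1.
3. `except Exception` is not reached.
Result: 1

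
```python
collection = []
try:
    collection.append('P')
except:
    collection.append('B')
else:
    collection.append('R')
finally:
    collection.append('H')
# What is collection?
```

Step-by-step execution trace:
1. try: `collection.append('P')` → collection = ['P']. No exception raised.
2. `except` is skipped.
3. `else` runs: `collection.append('R')` → collection = ['P', 'R'].
4. `finally` always runs: `collection.append('H')` → collection = ['P', 'R', 'H'].
Result: ['P', 'R', 'H']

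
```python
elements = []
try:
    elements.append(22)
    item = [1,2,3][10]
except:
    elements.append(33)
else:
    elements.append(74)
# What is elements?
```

Step-by-step execution trace:
1. try: `elements.append(22)` → elements = [22].
2. `item = [1,2,3][10]` raises IndexError.
3. bare `except` matches → `elements.append(33)` → elements = [22, 33].
4. `else` is skipped (an exception was raised).
Result: [22, 33]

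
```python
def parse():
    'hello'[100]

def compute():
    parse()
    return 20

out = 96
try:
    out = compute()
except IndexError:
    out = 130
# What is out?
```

Step-by-step execution trace:
1. out starts at 96.
2. try: `compute()` calls `parse()`.
3. `parse()` evaluates `'hello'[100]`, which raises IndexError; it propagates through compute (uncaught).
4. `return 20` in compute is not reached; the assignment to out does not complete.
5. `except IndexError` matches → out = 130.
Result: 130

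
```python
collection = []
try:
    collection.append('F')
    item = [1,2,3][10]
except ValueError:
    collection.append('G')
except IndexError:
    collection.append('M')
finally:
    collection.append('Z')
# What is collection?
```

Step-by-step execution trace:
1. try: `collection.append('F')` → collection = ['F'].
2. `item = [1,2,3][10]` raises IndexError.
3. `except ValueError` does not match IndexError; skipped.
4. `except IndexError` matches → `collection.append('M')` → collection = ['F', 'M'].
5. finally always runs: `collection.append('Z')` → collection = ['F', 'M', 'Z'].
Result: ['F', 'M', 'Z']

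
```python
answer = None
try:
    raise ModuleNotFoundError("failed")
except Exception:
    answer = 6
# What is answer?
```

Step-by-step execution trace:
1. `raise ModuleNotFoundError(...)` raises ModuleNotFoundError.
2. `except Exception` matches (ModuleNotFoundError is a subclass of Exception) → answer = 6.
Result: 6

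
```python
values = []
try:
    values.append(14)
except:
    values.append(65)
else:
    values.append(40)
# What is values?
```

Step-by-step execution trace:
1. try: `values.append(14)` → values = [14]. No exception raised.
2. `except` is skipped.
3. `else` runs (try completed without exception): `values.append(40)` → values = [14, 40].
Result: [14, 40]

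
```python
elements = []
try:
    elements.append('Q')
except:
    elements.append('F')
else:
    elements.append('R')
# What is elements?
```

Step-by-step execution trace:
1. try: `elements.append('Q')` → elements = ['Q']. No exception raised.
2. `except` is skipped.
3. `else` runs (try completed without exception): `elements.append('R')` → elements = ['Q', 'R'].
Result: ['Q', 'R']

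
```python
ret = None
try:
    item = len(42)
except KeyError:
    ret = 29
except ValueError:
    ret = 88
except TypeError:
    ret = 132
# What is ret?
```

Step-by-step execution trace:
1. `item = len(42)` raises TypeError.
2. `except KeyError` does not match TypeError; skipped.
3. `except ValueError` does not match TypeError; skipped.
4. `except TypeError` matches → ret = 132.
Result: 132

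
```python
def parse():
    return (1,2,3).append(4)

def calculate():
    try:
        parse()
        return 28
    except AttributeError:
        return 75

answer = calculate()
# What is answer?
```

Step-by-step execution trace:
1. `calculate()` calls `parse()`.
2. `parse()` evaluates `(1,2,3).append(4)`, which raises AttributeError; it propagates to the caller.
3. `return 28` is not reached.
4. `except AttributeError` in calculate matches → returns 75.
5. answer = 75.
Result: 75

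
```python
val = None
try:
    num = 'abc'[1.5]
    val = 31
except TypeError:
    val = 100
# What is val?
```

Step-by-step execution trace:
1. `num = 'abc'[1.5]` raises TypeError.
2. `val = 31` is not reached.
3. `except TypeError` matches → val = 100.
Result: 100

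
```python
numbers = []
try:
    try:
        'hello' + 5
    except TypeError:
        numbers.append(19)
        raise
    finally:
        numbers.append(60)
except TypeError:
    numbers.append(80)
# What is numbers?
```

Step-by-step execution trace:
1. Inner try: `'hello' + 5` raises TypeError.
2. Inner `except TypeError` matches → `numbers.append(19)` → numbers = [19].
3. bare `raise` re-raises TypeError.
4. Inner `finally` runs during unwinding: `numbers.append(60)` → numbers = [19, 60].
5. Outer `except TypeError` matches → `numbers.append(80)` → numbers = [19, 60, 80].
Result: [19, 60, 80]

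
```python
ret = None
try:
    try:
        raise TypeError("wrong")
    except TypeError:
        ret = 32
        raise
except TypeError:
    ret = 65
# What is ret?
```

Step-by-step execution trace:
1. Inner try: `raise TypeError("wrong")` raises TypeError.
2. Inner `except TypeError` matches → ret = 32.
3. bare `raise` re-raises the same TypeError.
4. Outer `except TypeError` matches → ret = 65.
Result: 65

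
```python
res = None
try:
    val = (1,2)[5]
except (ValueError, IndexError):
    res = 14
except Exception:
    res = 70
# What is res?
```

Step-by-step execution trace:
1. `val = (1,2)[5]` raises IndexError.
2. `except (ValueError, IndexError)` matches (IndexError is in the tuple) → res = 14.
3. `except Exception` is not reached.
Result: 14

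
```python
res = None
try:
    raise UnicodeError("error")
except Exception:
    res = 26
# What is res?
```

Step-by-step execution trace:
1. `raise UnicodeError(...)` raises UnicodeError.
2. `except Exception` matches (UnicodeError is a subclass of Exception) → res = 26.
Result: 26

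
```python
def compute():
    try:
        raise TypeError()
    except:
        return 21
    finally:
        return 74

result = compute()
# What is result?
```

Step-by-step execution trace:
1. `compute()` enters try: `raise TypeError()` raises TypeError.
2. bare `except` matches → `return 21` sets pending return value 21.
3. Before returning, `finally: return 74` runs and overrides the pending return.
4. compute() returns 74 → result = 74.
Result: 74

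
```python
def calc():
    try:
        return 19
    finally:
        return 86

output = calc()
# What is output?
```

Step-by-step execution trace:
1. `calc()` enters try: `return 19` sets pending return value 19.
2. Before returning, `finally: return 86` runs and overrides the pending return.
3. calc() returns 86 → output = 86.
Result: 86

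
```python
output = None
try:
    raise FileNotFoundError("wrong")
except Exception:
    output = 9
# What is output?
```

Step-by-step execution trace:
1. `raise FileNotFoundError(...)` raises FileNotFoundError.
2. `except Exception` matches (FileNotFoundError is a subclass of Exception) → output = 9.
Result: 9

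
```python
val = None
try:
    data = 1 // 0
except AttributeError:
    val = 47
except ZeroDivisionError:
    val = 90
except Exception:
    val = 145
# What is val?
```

Step-by-step execution trace:
1. `data = 1 // 0` raises ZeroDivisionError.
2. `except AttributeError` does not match ZeroDivisionError; skipped.
3. `except ZeroDivisionError` matches → val = 90.
4. Remaining except clauses are skipped.
Result: 90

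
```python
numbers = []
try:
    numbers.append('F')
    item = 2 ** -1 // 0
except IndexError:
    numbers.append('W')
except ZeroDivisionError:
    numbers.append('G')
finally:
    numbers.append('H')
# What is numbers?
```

Step-by-step execution trace:
1. try: `numbers.append('F')` → numbers = ['F'].
2. `item = 2 ** -1 // 0` raises ZeroDivisionError.
3. `except IndexError` does not match ZeroDivisionError; skipped.
4. `except ZeroDivisionError` matches → `numbers.append('G')` → numbers = ['F', 'G'].
5. finally always runs: `numbers.append('H')` → numbers = ['F', 'G', 'H'].
Result: ['F', 'G', 'H']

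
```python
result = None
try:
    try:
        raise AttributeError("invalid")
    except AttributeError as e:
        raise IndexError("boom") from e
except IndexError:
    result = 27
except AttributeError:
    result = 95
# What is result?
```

Step-by-step execution trace:
1. Inner try raises AttributeError; inner `except AttributeError as e` catches it.
2. `raise IndexError(...) from e` raises IndexError (AttributeError is attached as __cause__, but only IndexError is active).
3. Outer `except IndexError` matches → result = 27.
4. `except AttributeError` is not reached.
Result: 27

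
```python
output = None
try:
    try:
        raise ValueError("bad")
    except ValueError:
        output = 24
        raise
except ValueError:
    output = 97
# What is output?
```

Step-by-step execution trace:
1. Inner try: `raise ValueError("bad")` raises ValueError.
2. Inner `except ValueError` matches → output = 24.
3. bare `raise` re-raises the same ValueError.
4. Outer `except ValueError` matches → output = 97.
Result: 97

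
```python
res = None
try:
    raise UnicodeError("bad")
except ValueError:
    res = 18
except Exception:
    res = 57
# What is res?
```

Step-by-step execution trace:
1. `raise UnicodeError(...)` raises UnicodeError.
2. `except ValueError` matches (UnicodeError is a subclass of ValueError) → res = 18.
3. `except Exception` is not reached.
Result: 18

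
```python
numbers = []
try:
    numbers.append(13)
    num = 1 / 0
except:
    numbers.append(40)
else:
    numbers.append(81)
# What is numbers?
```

Step-by-step execution trace:
1. try: `numbers.append(13)` → numbers = [13].
2. `num = 1 / 0` raises ZeroDivisionError.
3. bare `except` matches → `numbers.append(40)` → numbers = [13, 40].
4. `else` is skipped (an exception was raised).
Result: [13, 40]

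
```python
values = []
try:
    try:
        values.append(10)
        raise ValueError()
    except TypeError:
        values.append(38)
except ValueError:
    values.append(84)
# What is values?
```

Step-by-step execution trace:
1. Inner try: `values.append(10)` → values = [10].
2. `raise ValueError()` raises ValueError.
3. Inner `except TypeError` does not match ValueError; exception propagates to outer try.
4. Outer `except ValueError` matches → `values.append(84)` → values = [10, 84].
Result: [10, 84]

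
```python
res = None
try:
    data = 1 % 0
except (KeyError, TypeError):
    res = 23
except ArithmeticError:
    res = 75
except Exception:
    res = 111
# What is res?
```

Step-by-step execution trace:
1. `data = 1 % 0` raises ZeroDivisionError.
2. `except (KeyError, TypeError)` does not match ZeroDivisionError; skipped.
3. `except ArithmeticError` matches (ZeroDivisionError is a subclass of ArithmeticError) → res = 75.
4. `except Exception` is not reached.
Result: 75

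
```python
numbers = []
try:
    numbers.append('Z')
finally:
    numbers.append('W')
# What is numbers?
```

Step-by-step execution trace:
1. try: `numbers.append('Z')` → numbers = ['Z'].
2. The try body completes without raising.
3. finally always runs: `numbers.append('W')` → numbers = ['Z', 'W'].
Result: ['Z', 'W']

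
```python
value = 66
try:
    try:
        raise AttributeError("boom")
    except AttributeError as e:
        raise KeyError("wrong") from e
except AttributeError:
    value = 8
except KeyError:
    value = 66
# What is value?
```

Step-by-step execution trace:
1. Inner try raises AttributeError; inner `except AttributeError as e` catches it.
2. `raise KeyError(...) from e` raises KeyError (AttributeError is attached as __cause__, but only KeyError is active).
3. Outer `except AttributeError` does not match KeyError; skipped.
4. Outer `except KeyError` matches → value = 66.
Result: 66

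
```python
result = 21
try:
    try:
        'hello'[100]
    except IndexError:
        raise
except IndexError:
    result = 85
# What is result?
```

Step-by-step execution trace:
1. Inner try: `'hello'[100]` raises IndexError.
2. Inner `except IndexError` matches; bare `raise` re-raises the same IndexError.
3. Outer `except IndexError` matches → result = 85.
Result: 85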